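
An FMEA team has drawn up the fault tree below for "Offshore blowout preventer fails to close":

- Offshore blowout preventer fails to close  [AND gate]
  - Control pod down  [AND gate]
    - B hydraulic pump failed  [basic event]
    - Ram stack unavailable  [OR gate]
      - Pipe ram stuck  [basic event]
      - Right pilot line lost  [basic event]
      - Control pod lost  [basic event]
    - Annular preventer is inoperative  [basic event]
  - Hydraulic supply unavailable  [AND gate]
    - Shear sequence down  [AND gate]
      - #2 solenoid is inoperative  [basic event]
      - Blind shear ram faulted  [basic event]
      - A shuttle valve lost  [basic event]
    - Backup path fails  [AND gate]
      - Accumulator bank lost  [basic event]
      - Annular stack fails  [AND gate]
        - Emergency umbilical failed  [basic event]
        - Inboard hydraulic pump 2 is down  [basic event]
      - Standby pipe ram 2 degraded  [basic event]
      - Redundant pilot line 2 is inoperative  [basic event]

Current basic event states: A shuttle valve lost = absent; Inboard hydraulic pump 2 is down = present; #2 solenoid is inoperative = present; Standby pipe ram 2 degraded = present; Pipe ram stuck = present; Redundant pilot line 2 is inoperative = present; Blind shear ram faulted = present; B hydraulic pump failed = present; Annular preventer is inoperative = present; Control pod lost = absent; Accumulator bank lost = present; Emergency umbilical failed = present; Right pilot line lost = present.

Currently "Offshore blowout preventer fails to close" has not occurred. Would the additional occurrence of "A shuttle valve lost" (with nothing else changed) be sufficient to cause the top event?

Counterfactual: set "A shuttle valve lost" to occurred.
Ram stack unavailable [OR]: Pipe ram stuck=occurs, Right pilot line lost=occurs, Control pod lost=not → at least one input occurs → occurs.
Control pod down [AND]: B hydraulic pump failed=occurs, Ram stack unavailable=occurs, Annular preventer is inoperative=occurs → all inputs occur → occurs.
Shear sequence down [AND]: #2 solenoid is inoperative=occurs, Blind shear ram faulted=occurs, A shuttle valve lost=occurs → all inputs occur → occurs.
Annular stack fails [AND]: Emergency umbilical failed=occurs, Inboard hydraulic pump 2 is down=occurs → all inputs occur → occurs.
Backup path fails [AND]: Accumulator bank lost=occurs, Annular stack fails=occurs, Standby pipe ram 2 degraded=occurs, Redundant pilot line 2 is inoperative=occurs → all inputs occur → occurs.
Hydraulic supply unavailable [AND]: Shear sequence down=occurs, Backup path fails=occurs → all inputs occur → occurs.
Offshore blowout preventer fails to close [AND]: Control pod down=occurs, Hydraulic supply unavailable=occurs → all inputs occur → occurs.

Yes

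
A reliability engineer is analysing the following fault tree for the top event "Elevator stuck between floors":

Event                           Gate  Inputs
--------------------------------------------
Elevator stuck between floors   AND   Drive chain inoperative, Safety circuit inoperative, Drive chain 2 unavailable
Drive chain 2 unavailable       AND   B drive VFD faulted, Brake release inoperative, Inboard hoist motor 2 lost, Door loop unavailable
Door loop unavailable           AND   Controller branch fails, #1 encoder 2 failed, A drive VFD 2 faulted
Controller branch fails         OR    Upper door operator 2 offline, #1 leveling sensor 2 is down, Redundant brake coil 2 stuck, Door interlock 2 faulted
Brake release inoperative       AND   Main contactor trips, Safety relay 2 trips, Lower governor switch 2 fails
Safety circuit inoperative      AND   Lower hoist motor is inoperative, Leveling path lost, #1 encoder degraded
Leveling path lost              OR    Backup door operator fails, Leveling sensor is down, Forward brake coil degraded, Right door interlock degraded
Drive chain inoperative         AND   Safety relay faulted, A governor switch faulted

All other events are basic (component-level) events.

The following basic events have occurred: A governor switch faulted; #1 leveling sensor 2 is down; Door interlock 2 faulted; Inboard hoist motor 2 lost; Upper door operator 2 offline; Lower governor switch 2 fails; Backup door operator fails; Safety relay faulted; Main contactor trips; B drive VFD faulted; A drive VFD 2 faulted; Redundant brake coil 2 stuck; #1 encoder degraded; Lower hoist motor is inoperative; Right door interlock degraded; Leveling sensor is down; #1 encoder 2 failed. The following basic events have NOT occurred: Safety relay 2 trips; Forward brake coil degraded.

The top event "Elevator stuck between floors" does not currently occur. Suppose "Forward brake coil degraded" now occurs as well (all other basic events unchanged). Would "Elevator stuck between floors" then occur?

No

Counterfactual: set "Forward brake coil degraded" to occurred.
Drive chain inoperative [AND]: Safety relay faulted=occurs, A governor switch faulted=occurs → all inputs occur → occurs.
Leveling path lost [OR]: Backup door operator fails=occurs, Leveling sensor is down=occurs, Forward brake coil degraded=occurs, Right door interlock degraded=occurs → at least one input occurs → occurs.
Safety circuit inoperative [AND]: Lower hoist motor is inoperative=occurs, Leveling path lost=occurs, #1 encoder degraded=occurs → all inputs occur → occurs.
Brake release inoperative [AND]: Main contactor trips=occurs, Safety relay 2 trips=not, Lower governor switch 2 fails=occurs → not all inputs occur → does not occur.
Controller branch fails [OR]: Upper door operator 2 offline=occurs, #1 leveling sensor 2 is down=occurs, Redundant brake coil 2 stuck=occurs, Door interlock 2 faulted=occurs → at least one input occurs → occurs.
Door loop unavailable [AND]: Controller branch fails=occurs, #1 encoder 2 failed=occurs, A drive VFD 2 faulted=occurs → all inputs occur → occurs.
Drive chain 2 unavailable [AND]: B drive VFD faulted=occurs, Brake release inoperative=not, Inboard hoist motor 2 lost=occurs, Door loop unavailable=occurs → not all inputs occur → does not occur.
Elevator stuck between floors [AND]: Drive chain inoperative=occurs, Safety circuit inoperative=occurs, Drive chain 2 unavailable=not → not all inputs occur → does not occur.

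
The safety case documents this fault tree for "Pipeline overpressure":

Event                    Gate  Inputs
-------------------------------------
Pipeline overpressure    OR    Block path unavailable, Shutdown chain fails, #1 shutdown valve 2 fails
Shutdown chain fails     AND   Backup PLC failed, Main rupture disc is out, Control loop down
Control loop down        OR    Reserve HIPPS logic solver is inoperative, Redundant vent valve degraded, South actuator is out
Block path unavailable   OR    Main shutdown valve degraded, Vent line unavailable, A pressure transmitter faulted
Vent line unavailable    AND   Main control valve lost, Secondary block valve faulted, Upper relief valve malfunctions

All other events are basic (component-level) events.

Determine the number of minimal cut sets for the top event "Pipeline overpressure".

7

Vent line unavailable [AND]: one cut set from each child combined → 1 × 1 × 1 = 1 cut set(s).
Block path unavailable [OR]: union of children's cut sets → 3 cut set(s).
Control loop down [OR]: union of children's cut sets → 3 cut set(s).
Shutdown chain fails [AND]: one cut set from each child combined → 1 × 1 × 3 = 3 cut set(s).
Pipeline overpressure [OR]: union of children's cut sets → 7 cut set(s).
Minimal cut sets: {Main shutdown valve degraded}; {Main control valve lost, Secondary block valve faulted, Upper relief valve malfunctions}; {A pressure transmitter faulted}; {Backup PLC failed, Main rupture disc is out, Reserve HIPPS logic solver is inoperative}; {Backup PLC failed, Main rupture disc is out, Redundant vent valve degraded}; {Backup PLC failed, Main rupture disc is out, South actuator is out}; {#1 shutdown valve 2 fails}.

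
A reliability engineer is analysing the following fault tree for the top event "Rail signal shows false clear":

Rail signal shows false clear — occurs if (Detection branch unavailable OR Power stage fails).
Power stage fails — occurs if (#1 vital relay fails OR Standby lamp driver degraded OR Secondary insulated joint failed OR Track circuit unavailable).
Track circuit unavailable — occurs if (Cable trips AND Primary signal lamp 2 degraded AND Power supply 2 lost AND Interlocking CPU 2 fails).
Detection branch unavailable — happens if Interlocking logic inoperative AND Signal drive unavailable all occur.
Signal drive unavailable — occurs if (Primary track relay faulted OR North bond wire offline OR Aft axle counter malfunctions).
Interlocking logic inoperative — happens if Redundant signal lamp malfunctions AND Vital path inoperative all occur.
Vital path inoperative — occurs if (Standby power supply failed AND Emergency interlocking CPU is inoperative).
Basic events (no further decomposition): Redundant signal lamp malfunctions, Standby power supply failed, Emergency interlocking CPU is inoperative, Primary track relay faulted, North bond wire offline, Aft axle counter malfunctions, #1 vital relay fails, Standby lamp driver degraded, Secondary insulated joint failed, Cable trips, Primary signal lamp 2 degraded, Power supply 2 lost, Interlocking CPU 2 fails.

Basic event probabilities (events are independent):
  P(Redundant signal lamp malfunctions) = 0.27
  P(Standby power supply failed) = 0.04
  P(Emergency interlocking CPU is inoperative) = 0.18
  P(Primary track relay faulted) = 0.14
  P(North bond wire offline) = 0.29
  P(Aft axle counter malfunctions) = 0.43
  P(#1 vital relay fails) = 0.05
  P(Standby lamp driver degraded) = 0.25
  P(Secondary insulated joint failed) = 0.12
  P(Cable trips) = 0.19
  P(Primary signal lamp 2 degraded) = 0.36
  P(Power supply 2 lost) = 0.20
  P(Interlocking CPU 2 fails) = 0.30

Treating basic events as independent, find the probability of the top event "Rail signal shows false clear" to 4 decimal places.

P(Vital path inoperative) [AND] = 0.04 × 0.18 = 0.007200
P(Interlocking logic inoperative) [AND] = 0.27 × 0.007200 = 0.001944
P(Signal drive unavailable) [OR] = 1 − (1−0.14) × (1−0.29) × (1−0.43) = 0.651958
P(Detection branch unavailable) [AND] = 0.001944 × 0.651958 = 0.001267
P(Track circuit unavailable) [AND] = 0.19 × 0.36 × 0.20 × 0.30 = 0.004104
P(Power stage fails) [OR] = 1 − (1−0.05) × (1−0.25) × (1−0.12) × (1−0.004104) = 0.375573
P(Rail signal shows false clear) [OR] = 1 − (1−0.001267) × (1−0.375573) = 0.376364
Rounded to 4 decimal places: P(Rail signal shows false clear) ≈ 0.3764.

0.3764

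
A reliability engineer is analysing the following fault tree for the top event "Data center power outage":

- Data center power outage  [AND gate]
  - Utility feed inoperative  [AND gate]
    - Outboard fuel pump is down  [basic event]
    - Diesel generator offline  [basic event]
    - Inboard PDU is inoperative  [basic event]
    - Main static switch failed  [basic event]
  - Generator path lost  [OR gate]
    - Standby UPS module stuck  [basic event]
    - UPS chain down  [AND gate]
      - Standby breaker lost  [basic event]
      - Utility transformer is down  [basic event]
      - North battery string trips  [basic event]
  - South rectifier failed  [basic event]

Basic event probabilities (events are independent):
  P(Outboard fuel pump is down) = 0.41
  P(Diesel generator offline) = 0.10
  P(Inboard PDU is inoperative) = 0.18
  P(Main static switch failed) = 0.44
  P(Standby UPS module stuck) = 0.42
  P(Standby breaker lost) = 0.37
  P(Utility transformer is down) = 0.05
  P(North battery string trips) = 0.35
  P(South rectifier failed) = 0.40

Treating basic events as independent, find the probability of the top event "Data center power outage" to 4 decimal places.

P(Utility feed inoperative) [AND] = 0.41 × 0.10 × 0.18 × 0.44 = 0.003247
P(UPS chain down) [AND] = 0.37 × 0.05 × 0.35 = 0.006475
P(Generator path lost) [OR] = 1 − (1−0.42) × (1−0.006475) = 0.423756
P(Data center power outage) [AND] = 0.003247 × 0.423756 × 0.40 = 0.000550
Rounded to 4 decimal places: P(Data center power outage) ≈ 0.0006.

0.0006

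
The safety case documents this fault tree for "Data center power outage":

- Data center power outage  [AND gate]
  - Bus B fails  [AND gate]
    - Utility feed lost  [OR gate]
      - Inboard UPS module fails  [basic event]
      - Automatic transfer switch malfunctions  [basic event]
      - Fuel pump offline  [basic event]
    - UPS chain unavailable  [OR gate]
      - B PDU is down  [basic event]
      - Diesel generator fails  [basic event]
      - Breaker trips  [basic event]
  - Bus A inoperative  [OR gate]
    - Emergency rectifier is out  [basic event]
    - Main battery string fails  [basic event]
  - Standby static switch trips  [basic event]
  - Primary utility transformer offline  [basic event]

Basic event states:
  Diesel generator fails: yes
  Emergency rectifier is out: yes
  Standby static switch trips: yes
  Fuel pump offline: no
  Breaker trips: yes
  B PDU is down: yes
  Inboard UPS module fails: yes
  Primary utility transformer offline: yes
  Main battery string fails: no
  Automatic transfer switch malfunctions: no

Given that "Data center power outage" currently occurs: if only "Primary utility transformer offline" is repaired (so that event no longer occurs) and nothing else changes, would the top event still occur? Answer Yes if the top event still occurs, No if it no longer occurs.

No

Counterfactual: set "Primary utility transformer offline" to not occurred.
Utility feed lost [OR]: Inboard UPS module fails=occurs, Automatic transfer switch malfunctions=not, Fuel pump offline=not → at least one input occurs → occurs.
UPS chain unavailable [OR]: B PDU is down=occurs, Diesel generator fails=occurs, Breaker trips=occurs → at least one input occurs → occurs.
Bus B fails [AND]: Utility feed lost=occurs, UPS chain unavailable=occurs → all inputs occur → occurs.
Bus A inoperative [OR]: Emergency rectifier is out=occurs, Main battery string fails=not → at least one input occurs → occurs.
Data center power outage [AND]: Bus B fails=occurs, Bus A inoperative=occurs, Standby static switch trips=occurs, Primary utility transformer offline=not → not all inputs occur → does not occur.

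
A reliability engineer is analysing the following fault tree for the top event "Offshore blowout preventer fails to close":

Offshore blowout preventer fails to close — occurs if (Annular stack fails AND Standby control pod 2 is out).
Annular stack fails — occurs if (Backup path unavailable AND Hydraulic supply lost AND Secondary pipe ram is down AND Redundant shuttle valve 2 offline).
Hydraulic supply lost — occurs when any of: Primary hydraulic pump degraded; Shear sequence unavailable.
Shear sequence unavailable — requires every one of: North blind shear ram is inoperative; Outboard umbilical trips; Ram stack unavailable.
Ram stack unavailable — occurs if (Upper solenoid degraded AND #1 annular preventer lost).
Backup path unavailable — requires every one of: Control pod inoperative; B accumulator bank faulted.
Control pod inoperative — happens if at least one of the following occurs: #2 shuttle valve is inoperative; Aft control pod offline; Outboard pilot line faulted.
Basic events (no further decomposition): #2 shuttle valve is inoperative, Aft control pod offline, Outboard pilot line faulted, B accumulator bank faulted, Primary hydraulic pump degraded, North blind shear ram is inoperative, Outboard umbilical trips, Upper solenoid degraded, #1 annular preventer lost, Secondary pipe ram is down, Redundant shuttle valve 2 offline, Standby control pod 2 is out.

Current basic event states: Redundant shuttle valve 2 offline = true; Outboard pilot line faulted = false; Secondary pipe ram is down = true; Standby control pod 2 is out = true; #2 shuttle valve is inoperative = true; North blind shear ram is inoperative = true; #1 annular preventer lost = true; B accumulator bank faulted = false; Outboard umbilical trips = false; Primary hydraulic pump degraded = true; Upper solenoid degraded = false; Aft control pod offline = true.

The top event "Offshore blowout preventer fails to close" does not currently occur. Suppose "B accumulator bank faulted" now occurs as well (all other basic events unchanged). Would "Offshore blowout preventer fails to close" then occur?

Counterfactual: set "B accumulator bank faulted" to occurred.
Control pod inoperative [OR]: #2 shuttle valve is inoperative=occurs, Aft control pod offline=occurs, Outboard pilot line faulted=not → at least one input occurs → occurs.
Backup path unavailable [AND]: Control pod inoperative=occurs, B accumulator bank faulted=occurs → all inputs occur → occurs.
Ram stack unavailable [AND]: Upper solenoid degraded=not, #1 annular preventer lost=occurs → not all inputs occur → does not occur.
Shear sequence unavailable [AND]: North blind shear ram is inoperative=occurs, Outboard umbilical trips=not, Ram stack unavailable=not → not all inputs occur → does not occur.
Hydraulic supply lost [OR]: Primary hydraulic pump degraded=occurs, Shear sequence unavailable=not → at least one input occurs → occurs.
Annular stack fails [AND]: Backup path unavailable=occurs, Hydraulic supply lost=occurs, Secondary pipe ram is down=occurs, Redundant shuttle valve 2 offline=occurs → all inputs occur → occurs.
Offshore blowout preventer fails to close [AND]: Annular stack fails=occurs, Standby control pod 2 is out=occurs → all inputs occur → occurs.

Yes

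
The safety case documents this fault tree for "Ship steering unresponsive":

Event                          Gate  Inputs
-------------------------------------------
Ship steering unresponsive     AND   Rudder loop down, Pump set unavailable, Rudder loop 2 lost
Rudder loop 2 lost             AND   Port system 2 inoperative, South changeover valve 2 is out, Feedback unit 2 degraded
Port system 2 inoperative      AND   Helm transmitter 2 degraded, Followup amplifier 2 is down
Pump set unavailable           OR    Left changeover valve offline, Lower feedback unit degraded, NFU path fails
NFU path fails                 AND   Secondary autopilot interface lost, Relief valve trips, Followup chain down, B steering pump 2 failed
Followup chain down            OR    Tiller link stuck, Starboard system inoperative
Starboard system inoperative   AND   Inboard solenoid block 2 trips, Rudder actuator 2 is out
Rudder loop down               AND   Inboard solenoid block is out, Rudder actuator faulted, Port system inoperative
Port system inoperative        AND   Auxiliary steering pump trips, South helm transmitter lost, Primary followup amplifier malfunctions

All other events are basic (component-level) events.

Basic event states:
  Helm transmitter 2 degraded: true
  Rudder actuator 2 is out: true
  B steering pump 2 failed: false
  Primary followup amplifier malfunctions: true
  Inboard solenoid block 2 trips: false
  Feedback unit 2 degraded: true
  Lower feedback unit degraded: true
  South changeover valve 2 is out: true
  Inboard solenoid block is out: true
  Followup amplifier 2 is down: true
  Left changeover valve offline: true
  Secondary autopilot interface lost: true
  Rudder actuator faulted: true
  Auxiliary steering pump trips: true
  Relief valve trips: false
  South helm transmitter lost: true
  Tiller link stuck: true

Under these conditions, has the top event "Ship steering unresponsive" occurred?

Port system inoperative [AND]: Auxiliary steering pump trips=occurs, South helm transmitter lost=occurs, Primary followup amplifier malfunctions=occurs → all inputs occur → occurs.
Rudder loop down [AND]: Inboard solenoid block is out=occurs, Rudder actuator faulted=occurs, Port system inoperative=occurs → all inputs occur → occurs.
Starboard system inoperative [AND]: Inboard solenoid block 2 trips=not, Rudder actuator 2 is out=occurs → not all inputs occur → does not occur.
Followup chain down [OR]: Tiller link stuck=occurs, Starboard system inoperative=not → at least one input occurs → occurs.
NFU path fails [AND]: Secondary autopilot interface lost=occurs, Relief valve trips=not, Followup chain down=occurs, B steering pump 2 failed=not → not all inputs occur → does not occur.
Pump set unavailable [OR]: Left changeover valve offline=occurs, Lower feedback unit degraded=occurs, NFU path fails=not → at least one input occurs → occurs.
Port system 2 inoperative [AND]: Helm transmitter 2 degraded=occurs, Followup amplifier 2 is down=occurs → all inputs occur → occurs.
Rudder loop 2 lost [AND]: Port system 2 inoperative=occurs, South changeover valve 2 is out=occurs, Feedback unit 2 degraded=occurs → all inputs occur → occurs.
Ship steering unresponsive [AND]: Rudder loop down=occurs, Pump set unavailable=occurs, Rudder loop 2 lost=occurs → all inputs occur → occurs.

Yes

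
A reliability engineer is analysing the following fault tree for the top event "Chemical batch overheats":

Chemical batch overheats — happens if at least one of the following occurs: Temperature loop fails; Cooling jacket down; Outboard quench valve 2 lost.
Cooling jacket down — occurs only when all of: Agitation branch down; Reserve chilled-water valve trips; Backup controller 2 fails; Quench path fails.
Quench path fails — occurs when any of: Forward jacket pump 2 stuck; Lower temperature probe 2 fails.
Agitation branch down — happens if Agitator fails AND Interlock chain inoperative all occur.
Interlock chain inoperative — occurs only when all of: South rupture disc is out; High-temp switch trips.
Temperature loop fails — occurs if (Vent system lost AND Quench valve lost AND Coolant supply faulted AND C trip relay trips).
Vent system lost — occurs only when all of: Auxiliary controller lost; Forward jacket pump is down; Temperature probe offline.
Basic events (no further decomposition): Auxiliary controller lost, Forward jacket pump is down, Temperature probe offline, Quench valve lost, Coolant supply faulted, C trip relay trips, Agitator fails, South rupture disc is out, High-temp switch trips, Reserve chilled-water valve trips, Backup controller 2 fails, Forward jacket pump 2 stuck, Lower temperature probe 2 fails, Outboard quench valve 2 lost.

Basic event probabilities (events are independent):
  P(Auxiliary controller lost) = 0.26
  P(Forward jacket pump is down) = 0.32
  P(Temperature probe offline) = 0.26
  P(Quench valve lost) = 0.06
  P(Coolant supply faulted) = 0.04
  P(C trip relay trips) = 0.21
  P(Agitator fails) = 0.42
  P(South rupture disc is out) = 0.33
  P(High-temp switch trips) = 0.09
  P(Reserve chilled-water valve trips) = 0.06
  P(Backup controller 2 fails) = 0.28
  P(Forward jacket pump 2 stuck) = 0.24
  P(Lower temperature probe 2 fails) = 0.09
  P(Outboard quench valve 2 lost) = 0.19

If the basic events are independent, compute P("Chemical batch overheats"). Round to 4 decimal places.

P(Vent system lost) [AND] = 0.26 × 0.32 × 0.26 = 0.021632
P(Temperature loop fails) [AND] = 0.021632 × 0.06 × 0.04 × 0.21 = 0.000011
P(Interlock chain inoperative) [AND] = 0.33 × 0.09 = 0.029700
P(Agitation branch down) [AND] = 0.42 × 0.029700 = 0.012474
P(Quench path fails) [OR] = 1 − (1−0.24) × (1−0.09) = 0.308400
P(Cooling jacket down) [AND] = 0.012474 × 0.06 × 0.28 × 0.308400 = 0.000065
P(Chemical batch overheats) [OR] = 1 − (1−0.000011) × (1−0.000065) × (1−0.19) = 0.190062
Rounded to 4 decimal places: P(Chemical batch overheats) ≈ 0.1901.

0.1901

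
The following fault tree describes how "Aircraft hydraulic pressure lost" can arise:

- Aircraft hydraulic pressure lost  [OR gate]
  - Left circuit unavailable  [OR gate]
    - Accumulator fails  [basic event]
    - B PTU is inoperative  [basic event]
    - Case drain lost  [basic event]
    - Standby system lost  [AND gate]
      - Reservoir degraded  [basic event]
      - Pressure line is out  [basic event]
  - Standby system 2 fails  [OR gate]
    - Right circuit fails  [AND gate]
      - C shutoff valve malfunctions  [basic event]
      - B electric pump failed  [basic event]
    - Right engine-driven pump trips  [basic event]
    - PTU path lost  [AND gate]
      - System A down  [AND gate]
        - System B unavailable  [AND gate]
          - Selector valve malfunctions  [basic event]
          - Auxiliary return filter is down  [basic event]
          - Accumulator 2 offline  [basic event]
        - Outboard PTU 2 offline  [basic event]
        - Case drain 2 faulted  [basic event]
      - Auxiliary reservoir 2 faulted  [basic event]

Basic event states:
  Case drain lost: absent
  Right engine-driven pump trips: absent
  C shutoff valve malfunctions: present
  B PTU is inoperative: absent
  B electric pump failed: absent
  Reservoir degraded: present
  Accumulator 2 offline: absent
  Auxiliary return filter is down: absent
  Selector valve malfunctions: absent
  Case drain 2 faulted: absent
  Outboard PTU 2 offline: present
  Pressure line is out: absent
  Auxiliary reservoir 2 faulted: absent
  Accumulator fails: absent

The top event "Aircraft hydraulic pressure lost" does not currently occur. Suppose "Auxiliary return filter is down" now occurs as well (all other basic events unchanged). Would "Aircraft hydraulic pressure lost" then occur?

Counterfactual: set "Auxiliary return filter is down" to occurred.
Standby system lost [AND]: Reservoir degraded=occurs, Pressure line is out=not → not all inputs occur → does not occur.
Left circuit unavailable [OR]: Accumulator fails=not, B PTU is inoperative=not, Case drain lost=not, Standby system lost=not → no input occurs → does not occur.
Right circuit fails [AND]: C shutoff valve malfunctions=occurs, B electric pump failed=not → not all inputs occur → does not occur.
System B unavailable [AND]: Selector valve malfunctions=not, Auxiliary return filter is down=occurs, Accumulator 2 offline=not → not all inputs occur → does not occur.
System A down [AND]: System B unavailable=not, Outboard PTU 2 offline=occurs, Case drain 2 faulted=not → not all inputs occur → does not occur.
PTU path lost [AND]: System A down=not, Auxiliary reservoir 2 faulted=not → not all inputs occur → does not occur.
Standby system 2 fails [OR]: Right circuit fails=not, Right engine-driven pump trips=not, PTU path lost=not → no input occurs → does not occur.
Aircraft hydraulic pressure lost [OR]: Left circuit unavailable=not, Standby system 2 fails=not → no input occurs → does not occur.

No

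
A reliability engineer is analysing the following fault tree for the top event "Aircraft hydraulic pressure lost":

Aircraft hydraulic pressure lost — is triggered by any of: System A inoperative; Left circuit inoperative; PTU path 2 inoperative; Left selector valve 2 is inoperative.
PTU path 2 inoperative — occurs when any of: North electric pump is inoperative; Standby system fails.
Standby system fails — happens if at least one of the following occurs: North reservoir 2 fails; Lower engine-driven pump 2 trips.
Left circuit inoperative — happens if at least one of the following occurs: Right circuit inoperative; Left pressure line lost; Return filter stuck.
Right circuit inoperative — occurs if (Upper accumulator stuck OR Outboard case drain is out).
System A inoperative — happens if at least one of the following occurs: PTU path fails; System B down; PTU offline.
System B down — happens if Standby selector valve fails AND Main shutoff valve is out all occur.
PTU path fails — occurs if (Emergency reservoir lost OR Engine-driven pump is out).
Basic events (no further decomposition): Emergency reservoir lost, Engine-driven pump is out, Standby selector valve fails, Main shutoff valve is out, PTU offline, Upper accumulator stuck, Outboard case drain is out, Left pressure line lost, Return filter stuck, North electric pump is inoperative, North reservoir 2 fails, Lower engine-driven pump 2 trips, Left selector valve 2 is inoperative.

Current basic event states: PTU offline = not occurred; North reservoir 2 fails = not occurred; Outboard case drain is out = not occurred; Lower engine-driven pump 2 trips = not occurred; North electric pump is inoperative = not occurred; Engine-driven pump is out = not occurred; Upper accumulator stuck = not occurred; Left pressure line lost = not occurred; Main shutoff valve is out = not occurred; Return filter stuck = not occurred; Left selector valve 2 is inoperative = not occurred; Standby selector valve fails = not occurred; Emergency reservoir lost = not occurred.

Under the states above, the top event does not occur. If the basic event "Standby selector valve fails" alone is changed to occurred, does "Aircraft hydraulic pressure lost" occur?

Counterfactual: set "Standby selector valve fails" to occurred.
PTU path fails [OR]: Emergency reservoir lost=not, Engine-driven pump is out=not → no input occurs → does not occur.
System B down [AND]: Standby selector valve fails=occurs, Main shutoff valve is out=not → not all inputs occur → does not occur.
System A inoperative [OR]: PTU path fails=not, System B down=not, PTU offline=not → no input occurs → does not occur.
Right circuit inoperative [OR]: Upper accumulator stuck=not, Outboard case drain is out=not → no input occurs → does not occur.
Left circuit inoperative [OR]: Right circuit inoperative=not, Left pressure line lost=not, Return filter stuck=not → no input occurs → does not occur.
Standby system fails [OR]: North reservoir 2 fails=not, Lower engine-driven pump 2 trips=not → no input occurs → does not occur.
PTU path 2 inoperative [OR]: North electric pump is inoperative=not, Standby system fails=not → no input occurs → does not occur.
Aircraft hydraulic pressure lost [OR]: System A inoperative=not, Left circuit inoperative=not, PTU path 2 inoperative=not, Left selector valve 2 is inoperative=not → no input occurs → does not occur.

No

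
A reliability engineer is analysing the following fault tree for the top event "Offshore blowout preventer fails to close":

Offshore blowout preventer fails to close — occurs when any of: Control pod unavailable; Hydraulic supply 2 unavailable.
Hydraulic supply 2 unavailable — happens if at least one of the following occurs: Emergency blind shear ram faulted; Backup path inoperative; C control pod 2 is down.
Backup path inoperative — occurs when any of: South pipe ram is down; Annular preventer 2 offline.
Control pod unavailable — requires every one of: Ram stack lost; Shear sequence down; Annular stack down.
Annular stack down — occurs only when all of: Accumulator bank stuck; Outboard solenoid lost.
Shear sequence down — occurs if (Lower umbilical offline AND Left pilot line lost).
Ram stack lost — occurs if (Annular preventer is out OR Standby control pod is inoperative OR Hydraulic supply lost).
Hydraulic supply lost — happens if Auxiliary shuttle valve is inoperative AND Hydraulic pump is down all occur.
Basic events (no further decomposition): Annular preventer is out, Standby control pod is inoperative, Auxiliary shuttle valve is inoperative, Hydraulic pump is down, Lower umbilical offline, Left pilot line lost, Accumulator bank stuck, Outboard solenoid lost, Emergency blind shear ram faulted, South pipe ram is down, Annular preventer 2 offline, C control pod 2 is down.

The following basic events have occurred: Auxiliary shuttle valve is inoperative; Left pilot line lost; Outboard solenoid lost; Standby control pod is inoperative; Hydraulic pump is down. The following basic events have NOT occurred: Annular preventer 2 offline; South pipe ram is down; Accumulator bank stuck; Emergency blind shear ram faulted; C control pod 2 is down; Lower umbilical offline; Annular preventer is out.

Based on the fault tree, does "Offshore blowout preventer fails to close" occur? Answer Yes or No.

Hydraulic supply lost [AND]: Auxiliary shuttle valve is inoperative=occurs, Hydraulic pump is down=occurs → all inputs occur → occurs.
Ram stack lost [OR]: Annular preventer is out=not, Standby control pod is inoperative=occurs, Hydraulic supply lost=occurs → at least one input occurs → occurs.
Shear sequence down [AND]: Lower umbilical offline=not, Left pilot line lost=occurs → not all inputs occur → does not occur.
Annular stack down [AND]: Accumulator bank stuck=not, Outboard solenoid lost=occurs → not all inputs occur → does not occur.
Control pod unavailable [AND]: Ram stack lost=occurs, Shear sequence down=not, Annular stack down=not → not all inputs occur → does not occur.
Backup path inoperative [OR]: South pipe ram is down=not, Annular preventer 2 offline=not → no input occurs → does not occur.
Hydraulic supply 2 unavailable [OR]: Emergency blind shear ram faulted=not, Backup path inoperative=not, C control pod 2 is down=not → no input occurs → does not occur.
Offshore blowout preventer fails to close [OR]: Control pod unavailable=not, Hydraulic supply 2 unavailable=not → no input occurs → does not occur.

No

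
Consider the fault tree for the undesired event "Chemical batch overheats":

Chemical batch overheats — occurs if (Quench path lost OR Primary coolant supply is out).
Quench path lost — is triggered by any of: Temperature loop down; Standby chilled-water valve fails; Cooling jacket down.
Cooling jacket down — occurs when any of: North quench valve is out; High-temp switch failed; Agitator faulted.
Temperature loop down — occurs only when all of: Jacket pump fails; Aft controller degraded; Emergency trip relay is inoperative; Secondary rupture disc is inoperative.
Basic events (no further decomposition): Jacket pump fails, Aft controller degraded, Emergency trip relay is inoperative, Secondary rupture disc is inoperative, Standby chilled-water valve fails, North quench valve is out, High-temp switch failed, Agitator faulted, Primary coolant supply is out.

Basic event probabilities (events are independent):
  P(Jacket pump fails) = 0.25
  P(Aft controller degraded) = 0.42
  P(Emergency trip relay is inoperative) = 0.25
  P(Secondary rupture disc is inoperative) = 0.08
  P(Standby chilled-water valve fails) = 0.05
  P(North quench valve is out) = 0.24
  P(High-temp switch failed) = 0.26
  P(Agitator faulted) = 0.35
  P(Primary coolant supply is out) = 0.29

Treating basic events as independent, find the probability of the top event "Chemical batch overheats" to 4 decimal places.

0.7539

P(Temperature loop down) [AND] = 0.25 × 0.42 × 0.25 × 0.08 = 0.002100
P(Cooling jacket down) [OR] = 1 − (1−0.24) × (1−0.26) × (1−0.35) = 0.634440
P(Quench path lost) [OR] = 1 − (1−0.002100) × (1−0.05) × (1−0.634440) = 0.653447
P(Chemical batch overheats) [OR] = 1 − (1−0.653447) × (1−0.29) = 0.753947
Rounded to 4 decimal places: P(Chemical batch overheats) ≈ 0.7539.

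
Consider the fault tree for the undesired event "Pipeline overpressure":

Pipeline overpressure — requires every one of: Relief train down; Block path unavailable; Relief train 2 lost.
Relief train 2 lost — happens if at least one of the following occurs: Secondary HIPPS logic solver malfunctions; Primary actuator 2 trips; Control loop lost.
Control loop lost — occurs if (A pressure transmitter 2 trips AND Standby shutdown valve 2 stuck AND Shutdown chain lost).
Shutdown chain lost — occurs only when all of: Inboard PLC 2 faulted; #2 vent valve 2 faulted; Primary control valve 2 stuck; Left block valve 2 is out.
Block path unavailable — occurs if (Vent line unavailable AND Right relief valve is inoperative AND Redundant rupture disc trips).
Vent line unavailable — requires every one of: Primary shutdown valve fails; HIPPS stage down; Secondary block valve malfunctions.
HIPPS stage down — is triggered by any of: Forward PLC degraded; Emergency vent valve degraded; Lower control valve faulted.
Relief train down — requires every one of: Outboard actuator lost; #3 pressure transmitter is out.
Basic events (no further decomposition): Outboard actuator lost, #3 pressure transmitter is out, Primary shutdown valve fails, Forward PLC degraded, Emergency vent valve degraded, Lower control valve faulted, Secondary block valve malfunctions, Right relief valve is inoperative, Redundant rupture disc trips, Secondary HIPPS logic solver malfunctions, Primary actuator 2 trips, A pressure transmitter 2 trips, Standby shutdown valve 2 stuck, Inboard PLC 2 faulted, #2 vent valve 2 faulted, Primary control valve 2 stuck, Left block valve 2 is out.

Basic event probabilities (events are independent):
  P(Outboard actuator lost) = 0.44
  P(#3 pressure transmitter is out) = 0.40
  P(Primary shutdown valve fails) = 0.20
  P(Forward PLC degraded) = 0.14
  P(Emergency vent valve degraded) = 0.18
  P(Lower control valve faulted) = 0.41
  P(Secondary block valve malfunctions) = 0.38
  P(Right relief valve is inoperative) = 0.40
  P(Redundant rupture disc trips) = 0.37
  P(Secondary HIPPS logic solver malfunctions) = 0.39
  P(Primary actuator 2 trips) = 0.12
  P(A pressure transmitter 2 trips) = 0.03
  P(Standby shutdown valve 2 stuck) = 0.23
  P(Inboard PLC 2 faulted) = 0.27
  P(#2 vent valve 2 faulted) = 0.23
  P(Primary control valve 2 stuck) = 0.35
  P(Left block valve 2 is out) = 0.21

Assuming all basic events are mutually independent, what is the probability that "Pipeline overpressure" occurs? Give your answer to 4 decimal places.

P(Relief train down) [AND] = 0.44 × 0.40 = 0.176000
P(HIPPS stage down) [OR] = 1 − (1−0.14) × (1−0.18) × (1−0.41) = 0.583932
P(Vent line unavailable) [AND] = 0.20 × 0.583932 × 0.38 = 0.044379
P(Block path unavailable) [AND] = 0.044379 × 0.40 × 0.37 = 0.006568
P(Shutdown chain lost) [AND] = 0.27 × 0.23 × 0.35 × 0.21 = 0.004564
P(Control loop lost) [AND] = 0.03 × 0.23 × 0.004564 = 0.000031
P(Relief train 2 lost) [OR] = 1 − (1−0.39) × (1−0.12) × (1−0.000031) = 0.463217
P(Pipeline overpressure) [AND] = 0.176000 × 0.006568 × 0.463217 = 0.000535
Rounded to 4 decimal places: P(Pipeline overpressure) ≈ 0.0005.

0.0005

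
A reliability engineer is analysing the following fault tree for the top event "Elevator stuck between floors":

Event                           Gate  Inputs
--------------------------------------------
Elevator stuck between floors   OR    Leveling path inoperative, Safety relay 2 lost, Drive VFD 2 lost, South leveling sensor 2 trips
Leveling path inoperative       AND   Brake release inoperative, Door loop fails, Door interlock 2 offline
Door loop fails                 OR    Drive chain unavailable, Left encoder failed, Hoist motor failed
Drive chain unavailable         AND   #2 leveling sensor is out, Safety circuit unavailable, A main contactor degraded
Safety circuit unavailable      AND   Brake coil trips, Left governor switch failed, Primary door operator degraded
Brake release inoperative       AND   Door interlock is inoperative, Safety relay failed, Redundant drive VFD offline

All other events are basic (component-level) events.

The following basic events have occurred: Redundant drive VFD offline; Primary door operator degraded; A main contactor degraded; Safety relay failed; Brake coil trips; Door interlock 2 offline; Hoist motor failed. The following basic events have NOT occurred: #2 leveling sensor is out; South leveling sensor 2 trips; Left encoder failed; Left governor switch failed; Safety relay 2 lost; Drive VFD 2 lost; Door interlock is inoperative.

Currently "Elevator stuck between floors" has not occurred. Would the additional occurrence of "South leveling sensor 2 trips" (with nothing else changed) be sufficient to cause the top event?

Counterfactual: set "South leveling sensor 2 trips" to occurred.
Brake release inoperative [AND]: Door interlock is inoperative=not, Safety relay failed=occurs, Redundant drive VFD offline=occurs → not all inputs occur → does not occur.
Safety circuit unavailable [AND]: Brake coil trips=occurs, Left governor switch failed=not, Primary door operator degraded=occurs → not all inputs occur → does not occur.
Drive chain unavailable [AND]: #2 leveling sensor is out=not, Safety circuit unavailable=not, A main contactor degraded=occurs → not all inputs occur → does not occur.
Door loop fails [OR]: Drive chain unavailable=not, Left encoder failed=not, Hoist motor failed=occurs → at least one input occurs → occurs.
Leveling path inoperative [AND]: Brake release inoperative=not, Door loop fails=occurs, Door interlock 2 offline=occurs → not all inputs occur → does not occur.
Elevator stuck between floors [OR]: Leveling path inoperative=not, Safety relay 2 lost=not, Drive VFD 2 lost=not, South leveling sensor 2 trips=occurs → at least one input occurs → occurs.

Yes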